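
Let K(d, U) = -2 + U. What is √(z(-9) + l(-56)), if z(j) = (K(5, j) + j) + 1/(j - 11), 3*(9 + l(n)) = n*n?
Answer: √914655/30 ≈ 31.879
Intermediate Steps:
l(n) = -9 + n²/3 (l(n) = -9 + (n*n)/3 = -9 + n²/3)
z(j) = -2 + 1/(-11 + j) + 2*j (z(j) = ((-2 + j) + j) + 1/(j - 11) = (-2 + 2*j) + 1/(-11 + j) = -2 + 1/(-11 + j) + 2*j)
√(z(-9) + l(-56)) = √((23 - 24*(-9) + 2*(-9)²)/(-11 - 9) + (-9 + (⅓)*(-56)²)) = √((23 + 216 + 2*81)/(-20) + (-9 + (⅓)*3136)) = √(-(23 + 216 + 162)/20 + (-9 + 3136/3)) = √(-1/20*401 + 3109/3) = √(-401/20 + 3109/3) = √(60977/60) = √914655/30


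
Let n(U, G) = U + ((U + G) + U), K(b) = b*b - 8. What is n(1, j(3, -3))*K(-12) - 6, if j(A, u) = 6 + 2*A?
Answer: 2034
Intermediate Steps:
K(b) = -8 + b**2 (K(b) = b**2 - 8 = -8 + b**2)
n(U, G) = G + 3*U (n(U, G) = U + ((G + U) + U) = U + (G + 2*U) = G + 3*U)
n(1, j(3, -3))*K(-12) - 6 = ((6 + 2*3) + 3*1)*(-8 + (-12)**2) - 6 = ((6 + 6) + 3)*(-8 + 144) - 6 = (12 + 3)*136 - 6 = 15*136 - 6 = 2040 - 6 = 2034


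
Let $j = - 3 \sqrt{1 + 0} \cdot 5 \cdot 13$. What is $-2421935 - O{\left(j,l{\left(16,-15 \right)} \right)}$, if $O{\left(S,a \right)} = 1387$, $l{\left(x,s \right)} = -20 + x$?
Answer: $-2423322$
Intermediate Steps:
$j = -195$ ($j = - 3 \sqrt{1} \cdot 5 \cdot 13 = \left(-3\right) 1 \cdot 5 \cdot 13 = \left(-3\right) 5 \cdot 13 = \left(-15\right) 13 = -195$)
$-2421935 - O{\left(j,l{\left(16,-15 \right)} \right)} = -2421935 - 1387 = -2423322$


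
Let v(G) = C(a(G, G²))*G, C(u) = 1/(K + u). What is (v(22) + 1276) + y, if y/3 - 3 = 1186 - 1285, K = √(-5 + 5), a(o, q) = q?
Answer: 21737/22 ≈ 988.04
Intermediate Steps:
K = 0 (K = √0 = 0)
C(u) = 1/u (C(u) = 1/(0 + u) = 1/u)
y = -288 (y = 9 + 3*(1186 - 1285) = 9 + 3*(-99) = 9 - 297 = -288)
v(G) = 1/G (v(G) = G/(G²) = G/G² = 1/G)
(v(22) + 1276) + y = (1/22 + 1276) - 288 = 28073/22 - 288 = 21737/22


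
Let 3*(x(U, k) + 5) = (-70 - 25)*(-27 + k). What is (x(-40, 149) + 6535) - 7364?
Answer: -14092/3 ≈ -4697.3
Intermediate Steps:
x(U, k) = 850 - 95*k/3 (x(U, k) = -5 + ((-70 - 25)*(-27 + k))/3 = -5 + (-95*(-27 + k))/3 = -5 + (2565 - 95*k)/3 = -5 + (855 - 95*k/3) = 850 - 95*k/3)
(x(-40, 149) + 6535) - 7364 = ((850 - 95/3*149) + 6535) - 7364 = ((850 - 14155/3) + 6535) - 7364 = (-11605/3 + 6535) - 7364 = 8000/3 - 7364 = -14092/3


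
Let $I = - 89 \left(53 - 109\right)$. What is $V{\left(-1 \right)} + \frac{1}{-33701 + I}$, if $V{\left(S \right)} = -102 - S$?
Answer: $- \frac{2900418}{28717} \approx -101.0$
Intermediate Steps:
$I = 4984$ ($I = \left(-89\right) \left(-56\right) = 4984$)
$V{\left(-1 \right)} + \frac{1}{-33701 + I} = \left(-102 - -1\right) + \frac{1}{-33701 + 4984} = \left(-102 + 1\right) + \frac{1}{-28717} = -101 - \frac{1}{28717} = - \frac{2900418}{28717}$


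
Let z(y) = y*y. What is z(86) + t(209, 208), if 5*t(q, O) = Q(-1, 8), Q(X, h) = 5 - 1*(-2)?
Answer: 36987/5 ≈ 7397.4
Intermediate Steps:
Q(X, h) = 7 (Q(X, h) = 5 + 2 = 7)
z(y) = y²
t(q, O) = 7/5 (t(q, O) = (⅕)*7 = 7/5)
z(86) + t(209, 208) = 86² + 7/5 = 7396 + 7/5 = 36987/5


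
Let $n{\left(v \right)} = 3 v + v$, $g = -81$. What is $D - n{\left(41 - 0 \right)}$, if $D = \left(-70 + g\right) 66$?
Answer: $-10130$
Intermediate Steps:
$n{\left(v \right)} = 4 v$
$D = -9966$ ($D = \left(-70 - 81\right) 66 = \left(-151\right) 66 = -9966$)
$D - n{\left(41 - 0 \right)} = -9966 - 4 \left(41 - 0\right) = -9966 - 4 \left(41 + 0\right) = -9966 - 4 \cdot 41 = -9966 - 164 = -10130$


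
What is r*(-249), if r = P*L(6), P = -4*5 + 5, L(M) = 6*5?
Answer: 112050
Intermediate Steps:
L(M) = 30
P = -15 (P = -20 + 5 = -15)
r = -450 (r = -15*30 = -450)
r*(-249) = -450*(-249) = 112050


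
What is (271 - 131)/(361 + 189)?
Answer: 14/55 ≈ 0.25455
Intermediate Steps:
(271 - 131)/(361 + 189) = 140/550 = 140*(1/550) = 14/55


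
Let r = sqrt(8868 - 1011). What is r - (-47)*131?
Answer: 6157 + 9*sqrt(97) ≈ 6245.6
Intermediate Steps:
r = 9*sqrt(97) (r = sqrt(7857) = 9*sqrt(97) ≈ 88.640)
r - (-47)*131 = 9*sqrt(97) - (-47)*131 = 9*sqrt(97) - 1*(-6157) = 9*sqrt(97) + 6157 = 6157 + 9*sqrt(97)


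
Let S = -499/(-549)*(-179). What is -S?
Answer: 89321/549 ≈ 162.70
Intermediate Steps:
S = -89321/549 (S = -499*(-1/549)*(-179) = (499/549)*(-179) = -89321/549 ≈ -162.70)
-S = -1*(-89321/549) = 89321/549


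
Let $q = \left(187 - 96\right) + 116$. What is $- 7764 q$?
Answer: $-1607148$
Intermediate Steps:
$q = 207$ ($q = 91 + 116 = 207$)
$- 7764 q = \left(-7764\right) 207 = -1607148$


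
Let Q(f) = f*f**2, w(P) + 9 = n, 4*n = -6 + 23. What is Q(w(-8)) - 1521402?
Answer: -97376587/64 ≈ -1.5215e+6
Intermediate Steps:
n = 17/4 (n = (-6 + 23)/4 = (1/4)*17 = 17/4 ≈ 4.2500)
w(P) = -19/4 (w(P) = -9 + 17/4 = -19/4)
Q(f) = f**3
Q(w(-8)) - 1521402 = (-19/4)**3 - 1521402 = -6859/64 - 1521402 = -97376587/64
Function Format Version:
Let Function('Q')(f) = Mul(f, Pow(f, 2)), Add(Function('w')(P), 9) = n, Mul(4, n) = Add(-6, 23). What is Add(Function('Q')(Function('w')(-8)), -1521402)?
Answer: Rational(-97376587, 64) ≈ -1.5215e+6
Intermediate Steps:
n = Rational(17, 4) (n = Mul(Rational(1, 4), Add(-6, 23)) = Mul(Rational(1, 4), 17) = Rational(17, 4) ≈ 4.2500)
Function('w')(P) = Rational(-19, 4) (Function('w')(P) = Add(-9, Rational(17, 4)) = Rational(-19, 4))
Function('Q')(f) = Pow(f, 3)
Add(Function('Q')(Function('w')(-8)), -1521402) = Add(Pow(Rational(-19, 4), 3), -1521402) = Add(Rational(-6859, 64), -1521402) = Rational(-97376587, 64)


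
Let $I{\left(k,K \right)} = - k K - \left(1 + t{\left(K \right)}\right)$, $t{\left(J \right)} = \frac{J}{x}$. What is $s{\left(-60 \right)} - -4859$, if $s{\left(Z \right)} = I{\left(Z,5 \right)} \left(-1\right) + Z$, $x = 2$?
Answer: $\frac{9005}{2} \approx 4502.5$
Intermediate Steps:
$t{\left(J \right)} = \frac{J}{2}$
$I{\left(k,K \right)} = -1 - \frac{K}{2} - K k$ ($I{\left(k,K \right)} = - k K - \left(1 + \frac{K}{2}\right) = - K k - \left(1 + \frac{K}{2}\right) = -1 - \frac{K}{2} - K k$)
$s{\left(Z \right)} = \frac{7}{2} + 6 Z$ ($s{\left(Z \right)} = \left(-1 - \frac{5}{2} - 5 Z\right) \left(-1\right) + Z = \left(- \frac{7}{2} - 5 Z\right) \left(-1\right) + Z = \left(\frac{7}{2} + 5 Z\right) + Z = \frac{7}{2} + 6 Z$)
$s{\left(-60 \right)} - -4859 = \left(\frac{7}{2} + 6 \left(-60\right)\right) - -4859 = \left(\frac{7}{2} - 360\right) + 4859 = - \frac{713}{2} + 4859 = \frac{9005}{2}$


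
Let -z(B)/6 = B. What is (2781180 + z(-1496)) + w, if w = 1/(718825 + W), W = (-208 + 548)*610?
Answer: 2584312241101/926225 ≈ 2.7902e+6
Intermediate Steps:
W = 207400 (W = 340*610 = 207400)
z(B) = -6*B
w = 1/926225 (w = 1/(718825 + 207400) = 1/926225 ≈ 1.0797e-6)
(2781180 + z(-1496)) + w = (2781180 - 6*(-1496)) + 1/926225 = (2781180 + 8976) + 1/926225 = 2790156 + 1/926225 = 2584312241101/926225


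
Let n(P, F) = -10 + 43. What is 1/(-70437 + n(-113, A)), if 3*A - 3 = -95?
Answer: -1/70404 ≈ -1.4204e-5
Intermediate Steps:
A = -92/3 (A = 1 + (1/3)*(-95) = 1 - 95/3 = -92/3 ≈ -30.667)
n(P, F) = 33
1/(-70437 + n(-113, A)) = 1/(-70437 + 33) = 1/(-70404) = -1/70404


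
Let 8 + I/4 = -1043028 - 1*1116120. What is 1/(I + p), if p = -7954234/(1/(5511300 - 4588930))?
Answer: -1/7336755451204 ≈ -1.3630e-13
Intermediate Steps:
I = -8636624 (I = -32 + 4*(-1043028 - 1*1116120) = -32 + 4*(-1043028 - 1116120) = -32 + 4*(-2159148) = -32 - 8636592 = -8636624)
p = -7336746814580 (p = -7954234/(1/922370) = -7954234/1/922370 = -7954234*922370 = -7336746814580)
1/(I + p) = 1/(-8636624 - 7336746814580) = 1/(-7336755451204) = -1/7336755451204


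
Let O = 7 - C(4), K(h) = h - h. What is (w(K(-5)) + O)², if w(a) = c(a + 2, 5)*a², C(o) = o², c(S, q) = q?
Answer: 81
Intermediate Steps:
K(h) = 0
O = -9 (O = 7 - 1*4² = 7 - 1*16 = 7 - 16 = -9)
w(a) = 5*a²
(w(K(-5)) + O)² = (5*0² - 9)² = (5*0 - 9)² = (0 - 9)² = (-9)² = 81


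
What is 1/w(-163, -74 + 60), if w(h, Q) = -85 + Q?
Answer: -1/99 ≈ -0.010101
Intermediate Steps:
1/w(-163, -74 + 60) = 1/(-85 + (-74 + 60)) = 1/(-85 - 14) = 1/(-99) = -1/99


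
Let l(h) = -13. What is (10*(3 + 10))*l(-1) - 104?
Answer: -1794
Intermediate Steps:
(10*(3 + 10))*l(-1) - 104 = (10*(3 + 10))*(-13) - 104 = (10*13)*(-13) - 104 = 130*(-13) - 104 = -1690 - 104 = -1794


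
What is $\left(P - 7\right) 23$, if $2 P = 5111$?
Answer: $\frac{117231}{2} \approx 58616.0$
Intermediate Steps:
$P = \frac{5111}{2}$ ($P = \frac{1}{2} \cdot 5111 = \frac{5111}{2} \approx 2555.5$)
$\left(P - 7\right) 23 = \left(\frac{5111}{2} - 7\right) 23 = \frac{5097}{2} \cdot 23 = \frac{117231}{2}$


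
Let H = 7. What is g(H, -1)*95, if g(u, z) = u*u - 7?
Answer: 3990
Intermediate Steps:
g(u, z) = -7 + u**2 (g(u, z) = u**2 - 7 = -7 + u**2)
g(H, -1)*95 = (-7 + 7**2)*95 = (-7 + 49)*95 = 42*95 = 3990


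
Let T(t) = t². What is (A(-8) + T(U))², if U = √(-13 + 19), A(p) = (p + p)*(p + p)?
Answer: 68644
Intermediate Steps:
A(p) = 4*p² (A(p) = (2*p)*(2*p) = 4*p²)
U = √6 ≈ 2.4495
(A(-8) + T(U))² = (4*(-8)² + (√6)²)² = (4*64 + 6)² = (256 + 6)² = 262² = 68644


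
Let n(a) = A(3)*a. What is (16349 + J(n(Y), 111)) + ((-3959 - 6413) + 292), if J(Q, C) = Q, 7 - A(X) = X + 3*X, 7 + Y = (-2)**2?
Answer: 6284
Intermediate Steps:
Y = -3 (Y = -7 + (-2)**2 = -7 + 4 = -3)
A(X) = 7 - 4*X (A(X) = 7 - (X + 3*X) = 7 - 4*X)
n(a) = -5*a (n(a) = (7 - 4*3)*a = (7 - 12)*a = -5*a)
(16349 + J(n(Y), 111)) + ((-3959 - 6413) + 292) = (16349 - 5*(-3)) + ((-3959 - 6413) + 292) = (16349 + 15) + (-10372 + 292) = 16364 - 10080 = 6284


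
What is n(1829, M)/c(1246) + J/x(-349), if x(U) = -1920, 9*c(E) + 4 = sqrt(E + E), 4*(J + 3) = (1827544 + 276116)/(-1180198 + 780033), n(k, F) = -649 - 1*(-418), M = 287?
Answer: -53208732647/15852936640 - 2079*sqrt(623)/1238 ≈ -45.272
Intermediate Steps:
n(k, F) = -231 (n(k, F) = -649 + 418 = -231)
J = -345282/80033 (J = -3 + ((1827544 + 276116)/(-1180198 + 780033))/4 = -3 + (2103660/(-400165))/4 = -3 + (2103660*(-1/400165))/4 = -3 + (1/4)*(-420732/80033) = -3 - 105183/80033 = -345282/80033 ≈ -4.3142)
c(E) = -4/9 + sqrt(2)*sqrt(E)/9 (c(E) = -4/9 + sqrt(E + E)/9 = -4/9 + sqrt(2*E)/9 = -4/9 + (sqrt(2)*sqrt(E))/9 = -4/9 + sqrt(2)*sqrt(E)/9)
n(1829, M)/c(1246) + J/x(-349) = -231/(-4/9 + sqrt(2)*sqrt(1246)/9) - 345282/80033/(-1920) = -231/(-4/9 + 2*sqrt(623)/9) - 345282/80033*(-1/1920) = -231/(-4/9 + 2*sqrt(623)/9) + 57547/25610560 = 57547/25610560 - 231/(-4/9 + 2*sqrt(623)/9)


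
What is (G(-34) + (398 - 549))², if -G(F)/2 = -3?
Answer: 21025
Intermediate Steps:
G(F) = 6 (G(F) = -2*(-3) = 6)
(G(-34) + (398 - 549))² = (6 + (398 - 549))² = (6 - 151)² = (-145)² = 21025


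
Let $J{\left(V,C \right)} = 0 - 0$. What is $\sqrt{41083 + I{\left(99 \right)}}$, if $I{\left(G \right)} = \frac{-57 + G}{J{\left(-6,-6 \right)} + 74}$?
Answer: $\frac{466 \sqrt{259}}{37} \approx 202.69$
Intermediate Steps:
$J{\left(V,C \right)} = 0$ ($J{\left(V,C \right)} = 0 + 0 = 0$)
$I{\left(G \right)} = - \frac{57}{74} + \frac{G}{74}$ ($I{\left(G \right)} = \frac{-57 + G}{0 + 74} = \frac{-57 + G}{74} = \left(-57 + G\right) \frac{1}{74} = - \frac{57}{74} + \frac{G}{74}$)
$\sqrt{41083 + I{\left(99 \right)}} = \sqrt{41083 + \left(- \frac{57}{74} + \frac{1}{74} \cdot 99\right)} = \sqrt{41083 + \left(- \frac{57}{74} + \frac{99}{74}\right)} = \sqrt{41083 + \frac{21}{37}} = \sqrt{\frac{1520092}{37}} = \frac{466 \sqrt{259}}{37}$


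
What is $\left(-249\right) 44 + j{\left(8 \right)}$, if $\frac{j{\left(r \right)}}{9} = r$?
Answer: $-10884$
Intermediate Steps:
$j{\left(r \right)} = 9 r$
$\left(-249\right) 44 + j{\left(8 \right)} = \left(-249\right) 44 + 9 \cdot 8 = -10956 + 72 = -10884$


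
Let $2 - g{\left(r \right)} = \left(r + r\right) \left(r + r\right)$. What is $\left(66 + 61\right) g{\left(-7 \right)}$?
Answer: $-24638$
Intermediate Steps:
$g{\left(r \right)} = 2 - 4 r^{2}$ ($g{\left(r \right)} = 2 - \left(r + r\right) \left(r + r\right) = 2 - 2 r 2 r = 2 - 4 r^{2}$)
$\left(66 + 61\right) g{\left(-7 \right)} = \left(66 + 61\right) \left(2 - 4 \left(-7\right)^{2}\right) = 127 \left(2 - 196\right) = 127 \left(-194\right) = -24638$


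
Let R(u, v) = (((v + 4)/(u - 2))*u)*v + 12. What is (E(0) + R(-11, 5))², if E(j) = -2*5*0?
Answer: 423801/169 ≈ 2507.7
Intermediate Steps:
E(j) = 0 (E(j) = -10*0 = 0)
R(u, v) = 12 + u*v*(4 + v)/(-2 + u) (R(u, v) = (((4 + v)/(-2 + u))*u)*v + 12 = (u*(4 + v)/(-2 + u))*v + 12 = u*v*(4 + v)/(-2 + u) + 12 = 12 + u*v*(4 + v)/(-2 + u))
(E(0) + R(-11, 5))² = (0 + (-24 + 12*(-11) - 11*5² + 4*(-11)*5)/(-2 - 11))² = (0 + (-24 - 132 - 11*25 - 220)/(-13))² = (0 - (-24 - 132 - 275 - 220)/13)² = (0 - 1/13*(-651))² = (0 + 651/13)² = (651/13)² = 423801/169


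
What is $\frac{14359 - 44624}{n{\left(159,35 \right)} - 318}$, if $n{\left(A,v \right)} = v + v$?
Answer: $\frac{30265}{248} \approx 122.04$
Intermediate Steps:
$n{\left(A,v \right)} = 2 v$
$\frac{14359 - 44624}{n{\left(159,35 \right)} - 318} = \frac{14359 - 44624}{2 \cdot 35 - 318} = - \frac{30265}{70 - 318} = - \frac{30265}{-248} = \left(-30265\right) \left(- \frac{1}{248}\right) = \frac{30265}{248}$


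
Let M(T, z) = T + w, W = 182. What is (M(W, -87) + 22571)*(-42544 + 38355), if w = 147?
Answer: -95928100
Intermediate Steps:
M(T, z) = 147 + T (M(T, z) = T + 147 = 147 + T)
(M(W, -87) + 22571)*(-42544 + 38355) = ((147 + 182) + 22571)*(-42544 + 38355) = (329 + 22571)*(-4189) = 22900*(-4189) = -95928100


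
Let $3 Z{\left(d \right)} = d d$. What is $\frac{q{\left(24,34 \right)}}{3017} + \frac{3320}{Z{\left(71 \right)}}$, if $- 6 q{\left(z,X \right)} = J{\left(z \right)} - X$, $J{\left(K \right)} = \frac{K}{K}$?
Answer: $\frac{60154091}{30417394} \approx 1.9776$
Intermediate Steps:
$J{\left(K \right)} = 1$
$q{\left(z,X \right)} = - \frac{1}{6} + \frac{X}{6}$ ($q{\left(z,X \right)} = - \frac{1 - X}{6} = - \frac{1}{6} + \frac{X}{6}$)
$Z{\left(d \right)} = \frac{d^{2}}{3}$ ($Z{\left(d \right)} = \frac{d d}{3} = \frac{d^{2}}{3}$)
$\frac{q{\left(24,34 \right)}}{3017} + \frac{3320}{Z{\left(71 \right)}} = \frac{- \frac{1}{6} + \frac{1}{6} \cdot 34}{3017} + \frac{3320}{\frac{1}{3} \cdot 71^{2}} = \left(- \frac{1}{6} + \frac{17}{3}\right) \frac{1}{3017} + \frac{3320}{\frac{1}{3} \cdot 5041} = \frac{11}{2} \cdot \frac{1}{3017} + \frac{3320}{\frac{5041}{3}} = \frac{11}{6034} + 3320 \cdot \frac{3}{5041} = \frac{11}{6034} + \frac{9960}{5041} = \frac{60154091}{30417394}$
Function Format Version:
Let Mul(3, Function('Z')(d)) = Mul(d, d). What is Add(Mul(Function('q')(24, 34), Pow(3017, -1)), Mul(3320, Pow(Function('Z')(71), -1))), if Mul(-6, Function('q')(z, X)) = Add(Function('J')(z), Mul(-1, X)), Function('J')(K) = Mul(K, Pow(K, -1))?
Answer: Rational(60154091, 30417394) ≈ 1.9776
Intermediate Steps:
Function('J')(K) = 1
Function('q')(z, X) = Add(Rational(-1, 6), Mul(Rational(1, 6), X)) (Function('q')(z, X) = Mul(Rational(-1, 6), Add(1, Mul(-1, X))) = Add(Rational(-1, 6), Mul(Rational(1, 6), X)))
Function('Z')(d) = Mul(Rational(1, 3), Pow(d, 2)) (Function('Z')(d) = Mul(Rational(1, 3), Mul(d, d)) = Mul(Rational(1, 3), Pow(d, 2)))
Add(Mul(Function('q')(24, 34), Pow(3017, -1)), Mul(3320, Pow(Function('Z')(71), -1))) = Add(Mul(Add(Rational(-1, 6), Mul(Rational(1, 6), 34)), Pow(3017, -1)), Mul(3320, Pow(Mul(Rational(1, 3), Pow(71, 2)), -1))) = Add(Mul(Add(Rational(-1, 6), Rational(17, 3)), Rational(1, 3017)), Mul(3320, Pow(Mul(Rational(1, 3), 5041), -1))) = Add(Mul(Rational(11, 2), Rational(1, 3017)), Mul(3320, Pow(Rational(5041, 3), -1))) = Add(Rational(11, 6034), Mul(3320, Rational(3, 5041))) = Add(Rational(11, 6034), Rational(9960, 5041)) = Rational(60154091, 30417394)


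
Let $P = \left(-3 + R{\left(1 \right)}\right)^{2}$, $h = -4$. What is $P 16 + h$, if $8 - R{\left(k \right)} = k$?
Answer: $252$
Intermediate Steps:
$R{\left(k \right)} = 8 - k$
$P = 16$ ($P = \left(-3 + \left(8 - 1\right)\right)^{2} = \left(-3 + 7\right)^{2} = 4^{2} = 16$)
$P 16 + h = 16 \cdot 16 - 4 = 256 - 4 = 252$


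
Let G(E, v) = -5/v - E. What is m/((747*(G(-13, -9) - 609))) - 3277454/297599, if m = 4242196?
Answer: -2720274994242/132371142403 ≈ -20.550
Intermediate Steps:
G(E, v) = -E - 5/v
m/((747*(G(-13, -9) - 609))) - 3277454/297599 = 4242196/((747*((-1*(-13) - 5/(-9)) - 609))) - 3277454/297599 = 4242196/((747*((13 - 5*(-⅑)) - 609))) - 3277454*1/297599 = 4242196/((747*((13 + 5/9) - 609))) - 3277454/297599 = 4242196/((747*(122/9 - 609))) - 3277454/297599 = 4242196/((747*(-5359/9))) - 3277454/297599 = 4242196/(-444797) - 3277454/297599 = 4242196*(-1/444797) - 3277454/297599 = -4242196/444797 - 3277454/297599 = -2720274994242/132371142403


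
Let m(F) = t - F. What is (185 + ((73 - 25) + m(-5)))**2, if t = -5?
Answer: 54289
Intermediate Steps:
m(F) = -5 - F
(185 + ((73 - 25) + m(-5)))**2 = (185 + ((73 - 25) + (-5 - 1*(-5))))**2 = (185 + (48 + (-5 + 5)))**2 = (185 + (48 + 0))**2 = (185 + 48)**2 = 233**2 = 54289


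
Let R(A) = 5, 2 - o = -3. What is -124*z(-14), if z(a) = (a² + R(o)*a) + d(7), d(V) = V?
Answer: -16492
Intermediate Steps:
o = 5 (o = 2 - 1*(-3) = 2 + 3 = 5)
z(a) = 7 + a² + 5*a (z(a) = (a² + 5*a) + 7 = 7 + a² + 5*a)
-124*z(-14) = -124*(7 + (-14)² + 5*(-14)) = -124*(7 + 196 - 70) = -124*133 = -16492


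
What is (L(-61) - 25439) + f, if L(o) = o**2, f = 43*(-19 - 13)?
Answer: -23094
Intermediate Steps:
f = -1376 (f = 43*(-32) = -1376)
(L(-61) - 25439) + f = ((-61)**2 - 25439) - 1376 = (3721 - 25439) - 1376 = -21718 - 1376 = -23094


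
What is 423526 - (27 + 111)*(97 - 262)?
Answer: 446296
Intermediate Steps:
423526 - (27 + 111)*(97 - 262) = 423526 - 138*(-165) = 423526 - 1*(-22770) = 423526 + 22770 = 446296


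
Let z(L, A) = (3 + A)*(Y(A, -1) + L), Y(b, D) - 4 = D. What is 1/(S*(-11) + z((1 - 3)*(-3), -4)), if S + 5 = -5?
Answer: 1/101 ≈ 0.0099010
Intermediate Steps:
S = -10 (S = -5 - 5 = -10)
Y(b, D) = 4 + D
z(L, A) = (3 + A)*(3 + L) (z(L, A) = (3 + A)*((4 - 1) + L) = (3 + A)*(3 + L))
1/(S*(-11) + z((1 - 3)*(-3), -4)) = 1/(-10*(-11) + (9 + 3*(-4) + 3*((1 - 3)*(-3)) - 4*(1 - 3)*(-3))) = 1/(110 + (9 - 12 + 3*(-2*(-3)) - (-8)*(-3))) = 1/(110 + (9 - 12 + 3*6 - 4*6)) = 1/(110 + (9 - 12 + 18 - 24)) = 1/(110 - 9) = 1/101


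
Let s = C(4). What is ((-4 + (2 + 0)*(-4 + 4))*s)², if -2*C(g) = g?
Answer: 64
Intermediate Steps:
C(g) = -g/2
s = -2 (s = -½*4 = -2)
((-4 + (2 + 0)*(-4 + 4))*s)² = ((-4 + (2 + 0)*(-4 + 4))*(-2))² = ((-4 + 2*0)*(-2))² = ((-4 + 0)*(-2))² = (-4*(-2))² = 8² = 64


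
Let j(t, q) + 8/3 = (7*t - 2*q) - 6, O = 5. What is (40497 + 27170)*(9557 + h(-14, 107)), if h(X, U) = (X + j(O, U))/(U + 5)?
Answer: 217248083849/336 ≈ 6.4657e+8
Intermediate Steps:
j(t, q) = -26/3 - 2*q + 7*t (j(t, q) = -8/3 + ((7*t - 2*q) - 6) = -8/3 + ((-2*q + 7*t) - 6) = -8/3 + (-6 - 2*q + 7*t) = -26/3 - 2*q + 7*t)
h(X, U) = (79/3 + X - 2*U)/(5 + U) (h(X, U) = (X + (-26/3 - 2*U + 7*5))/(U + 5) = (X + (-26/3 - 2*U + 35))/(5 + U) = (X + (79/3 - 2*U))/(5 + U) = (79/3 + X - 2*U)/(5 + U))
(40497 + 27170)*(9557 + h(-14, 107)) = (40497 + 27170)*(9557 + (79/3 - 14 - 2*107)/(5 + 107)) = 67667*(9557 + (79/3 - 14 - 214)/112) = 67667*(9557 + (1/112)*(-605/3)) = 67667*(9557 - 605/336) = 67667*(3210547/336) = 217248083849/336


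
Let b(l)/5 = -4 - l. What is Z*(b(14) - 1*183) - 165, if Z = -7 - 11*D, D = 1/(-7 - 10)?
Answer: 26679/17 ≈ 1569.4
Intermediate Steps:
D = -1/17 (D = 1/(-17) = -1/17 ≈ -0.058824)
Z = -108/17 (Z = -7 - 11*(-1/17) = -7 + 11/17 = -108/17 ≈ -6.3529)
b(l) = -20 - 5*l (b(l) = 5*(-4 - l) = -20 - 5*l)
Z*(b(14) - 1*183) - 165 = -108*((-20 - 5*14) - 1*183)/17 - 165 = -108*((-20 - 70) - 183)/17 - 165 = -108*(-90 - 183)/17 - 165 = -108/17*(-273) - 165 = 29484/17 - 165 = 26679/17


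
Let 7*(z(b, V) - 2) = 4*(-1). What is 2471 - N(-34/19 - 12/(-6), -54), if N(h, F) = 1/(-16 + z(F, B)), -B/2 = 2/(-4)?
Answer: 252049/102 ≈ 2471.1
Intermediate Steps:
B = 1 (B = -4/(-4) = -4*(-1)/4 = -2*(-½) = 1)
z(b, V) = 10/7 (z(b, V) = 2 + (4*(-1))/7 = 2 + (⅐)*(-4) = 2 - 4/7 = 10/7)
N(h, F) = -7/102 (N(h, F) = 1/(-16 + 10/7) = 1/(-102/7) = -7/102)
2471 - N(-34/19 - 12/(-6), -54) = 2471 - 1*(-7/102) = 2471 + 7/102 = 252049/102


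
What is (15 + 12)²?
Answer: 729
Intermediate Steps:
(15 + 12)² = 27² = 729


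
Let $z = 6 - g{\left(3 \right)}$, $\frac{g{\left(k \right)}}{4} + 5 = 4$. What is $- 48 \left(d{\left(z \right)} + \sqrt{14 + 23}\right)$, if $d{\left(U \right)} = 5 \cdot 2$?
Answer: $-480 - 48 \sqrt{37} \approx -771.97$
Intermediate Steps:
$g{\left(k \right)} = -4$ ($g{\left(k \right)} = -20 + 4 \cdot 4 = -20 + 16 = -4$)
$z = 10$ ($z = 6 - -4 = 6 + 4 = 10$)
$d{\left(U \right)} = 10$
$- 48 \left(d{\left(z \right)} + \sqrt{14 + 23}\right) = - 48 \left(10 + \sqrt{14 + 23}\right) = - 48 \left(10 + \sqrt{37}\right) = -480 - 48 \sqrt{37}$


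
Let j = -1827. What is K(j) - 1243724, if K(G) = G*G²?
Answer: -6099640007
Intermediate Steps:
K(G) = G³
K(j) - 1243724 = (-1827)³ - 1243724 = -6098396283 - 1243724 = -6099640007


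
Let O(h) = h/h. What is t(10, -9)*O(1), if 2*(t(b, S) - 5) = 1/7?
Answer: 71/14 ≈ 5.0714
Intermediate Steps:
O(h) = 1
t(b, S) = 71/14 (t(b, S) = 5 + (½)/7 = 5 + (½)*(⅐) = 5 + 1/14 = 71/14)
t(10, -9)*O(1) = (71/14)*1 = 71/14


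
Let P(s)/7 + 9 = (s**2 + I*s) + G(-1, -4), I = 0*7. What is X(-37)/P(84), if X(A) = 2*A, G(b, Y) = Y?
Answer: -74/49301 ≈ -0.0015010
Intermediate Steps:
I = 0
P(s) = -91 + 7*s**2 (P(s) = -63 + 7*((s**2 + 0*s) - 4) = -63 + 7*((s**2 + 0) - 4) = -63 + 7*(s**2 - 4) = -63 + 7*(-4 + s**2) = -63 + (-28 + 7*s**2) = -91 + 7*s**2)
X(-37)/P(84) = (2*(-37))/(-91 + 7*84**2) = -74/(-91 + 7*7056) = -74/(-91 + 49392) = -74/49301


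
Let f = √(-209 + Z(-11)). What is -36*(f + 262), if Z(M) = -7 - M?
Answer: -9432 - 36*I*√205 ≈ -9432.0 - 515.44*I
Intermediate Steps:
f = I*√205 (f = √(-209 + (-7 - 1*(-11))) = √(-209 + (-7 + 11)) = √(-209 + 4) = √(-205) = I*√205 ≈ 14.318*I)
-36*(f + 262) = -36*(I*√205 + 262) = -36*(262 + I*√205) = -9432 - 36*I*√205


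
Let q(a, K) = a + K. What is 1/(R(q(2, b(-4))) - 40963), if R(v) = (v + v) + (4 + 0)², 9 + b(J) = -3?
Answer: -1/40967 ≈ -2.4410e-5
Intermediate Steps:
b(J) = -12 (b(J) = -9 - 3 = -12)
q(a, K) = K + a
R(v) = 16 + 2*v (R(v) = 2*v + 4² = 2*v + 16 = 16 + 2*v)
1/(R(q(2, b(-4))) - 40963) = 1/((16 + 2*(-12 + 2)) - 40963) = 1/((16 + 2*(-10)) - 40963) = 1/((16 - 20) - 40963) = 1/(-4 - 40963) = 1/(-40967) = -1/40967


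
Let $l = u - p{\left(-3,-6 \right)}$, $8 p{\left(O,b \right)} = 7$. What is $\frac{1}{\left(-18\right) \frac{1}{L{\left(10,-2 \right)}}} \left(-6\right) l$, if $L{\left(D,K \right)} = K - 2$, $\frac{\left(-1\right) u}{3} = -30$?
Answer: $- \frac{713}{6} \approx -118.83$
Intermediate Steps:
$p{\left(O,b \right)} = \frac{7}{8}$ ($p{\left(O,b \right)} = \frac{1}{8} \cdot 7 = \frac{7}{8}$)
$u = 90$ ($u = \left(-3\right) \left(-30\right) = 90$)
$L{\left(D,K \right)} = -2 + K$
$l = \frac{713}{8}$ ($l = 90 - \frac{7}{8} = \frac{713}{8} \approx 89.125$)
$\frac{1}{\left(-18\right) \frac{1}{L{\left(10,-2 \right)}}} \left(-6\right) l = \frac{1}{\left(-18\right) \frac{1}{-2 - 2}} \left(-6\right) \frac{713}{8} = \frac{1}{\left(-18\right) \frac{1}{-4}} \left(-6\right) \frac{713}{8} = \frac{1}{\left(-18\right) \left(- \frac{1}{4}\right)} \left(-6\right) \frac{713}{8} = \frac{1}{\frac{9}{2}} \left(-6\right) \frac{713}{8} = \frac{2}{9} \left(-6\right) \frac{713}{8} = \left(- \frac{4}{3}\right) \frac{713}{8} = - \frac{713}{6}$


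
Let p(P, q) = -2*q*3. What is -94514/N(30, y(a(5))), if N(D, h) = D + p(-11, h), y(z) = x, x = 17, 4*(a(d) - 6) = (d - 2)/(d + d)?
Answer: 47257/36 ≈ 1312.7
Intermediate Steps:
a(d) = 6 + (-2 + d)/(8*d) (a(d) = 6 + ((d - 2)/(d + d))/4 = 6 + ((-2 + d)/((2*d)))/4 = 6 + ((-2 + d)*(1/(2*d)))/4 = 6 + ((-2 + d)/(2*d))/4 = 6 + (-2 + d)/(8*d))
p(P, q) = -6*q
y(z) = 17
N(D, h) = D - 6*h
-94514/N(30, y(a(5))) = -94514/(30 - 6*17) = -94514/(30 - 102) = -94514/(-72) = -94514*(-1/72) = 47257/36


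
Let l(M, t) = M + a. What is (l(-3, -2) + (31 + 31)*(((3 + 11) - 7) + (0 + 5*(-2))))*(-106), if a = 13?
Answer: 18656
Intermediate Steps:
l(M, t) = 13 + M (l(M, t) = M + 13 = 13 + M)
(l(-3, -2) + (31 + 31)*(((3 + 11) - 7) + (0 + 5*(-2))))*(-106) = ((13 - 3) + (31 + 31)*(((3 + 11) - 7) + (0 + 5*(-2))))*(-106) = (10 + 62*((14 - 7) + (0 - 10)))*(-106) = (10 + 62*(7 - 10))*(-106) = (10 + 62*(-3))*(-106) = (10 - 186)*(-106) = -176*(-106) = 18656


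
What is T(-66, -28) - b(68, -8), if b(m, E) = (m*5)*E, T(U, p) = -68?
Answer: 2652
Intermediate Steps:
b(m, E) = 5*E*m (b(m, E) = (5*m)*E = 5*E*m)
T(-66, -28) - b(68, -8) = -68 - 5*(-8)*68 = -68 - 1*(-2720) = -68 + 2720 = 2652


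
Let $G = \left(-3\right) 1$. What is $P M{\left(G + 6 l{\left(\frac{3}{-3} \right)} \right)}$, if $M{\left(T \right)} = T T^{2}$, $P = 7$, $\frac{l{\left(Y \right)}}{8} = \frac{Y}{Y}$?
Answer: $637875$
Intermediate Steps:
$G = -3$
$l{\left(Y \right)} = 8$ ($l{\left(Y \right)} = 8 \frac{Y}{Y} = 8 \cdot 1 = 8$)
$M{\left(T \right)} = T^{3}$
$P M{\left(G + 6 l{\left(\frac{3}{-3} \right)} \right)} = 7 \left(-3 + 6 \cdot 8\right)^{3} = 7 \left(-3 + 48\right)^{3} = 7 \cdot 45^{3} = 7 \cdot 91125 = 637875$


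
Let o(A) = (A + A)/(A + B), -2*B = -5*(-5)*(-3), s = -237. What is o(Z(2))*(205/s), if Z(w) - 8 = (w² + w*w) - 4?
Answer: -3280/7821 ≈ -0.41938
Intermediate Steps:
B = 75/2 (B = -(-5*(-5))*(-3)/2 = -25*(-3)/2 = -½*(-75) = 75/2 ≈ 37.500)
Z(w) = 4 + 2*w² (Z(w) = 8 + ((w² + w*w) - 4) = 8 + ((w² + w²) - 4) = 8 + (2*w² - 4) = 8 + (-4 + 2*w²) = 4 + 2*w²)
o(A) = 2*A/(75/2 + A) (o(A) = (A + A)/(A + 75/2) = (2*A)/(75/2 + A) = 2*A/(75/2 + A))
o(Z(2))*(205/s) = (4*(4 + 2*2²)/(75 + 2*(4 + 2*2²)))*(205/(-237)) = (4*(4 + 2*4)/(75 + 2*(4 + 2*4)))*(205*(-1/237)) = (4*(4 + 8)/(75 + 2*(4 + 8)))*(-205/237) = (4*12/(75 + 2*12))*(-205/237) = (4*12/(75 + 24))*(-205/237) = (4*12/99)*(-205/237) = (4*12*(1/99))*(-205/237) = (16/33)*(-205/237) = -3280/7821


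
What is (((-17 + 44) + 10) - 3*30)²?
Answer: 2809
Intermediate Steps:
(((-17 + 44) + 10) - 3*30)² = ((27 + 10) - 90)² = (37 - 90)² = (-53)² = 2809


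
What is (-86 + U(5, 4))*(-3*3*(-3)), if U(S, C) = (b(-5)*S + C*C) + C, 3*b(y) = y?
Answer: -2007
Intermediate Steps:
b(y) = y/3
U(S, C) = C + C**2 - 5*S/3 (U(S, C) = (((1/3)*(-5))*S + C*C) + C = (-5*S/3 + C**2) + C = (C**2 - 5*S/3) + C = C + C**2 - 5*S/3)
(-86 + U(5, 4))*(-3*3*(-3)) = (-86 + (4 + 4**2 - 5/3*5))*(-3*3*(-3)) = (-86 + (4 + 16 - 25/3))*(-9*(-3)) = (-86 + 35/3)*27 = -223/3*27 = -2007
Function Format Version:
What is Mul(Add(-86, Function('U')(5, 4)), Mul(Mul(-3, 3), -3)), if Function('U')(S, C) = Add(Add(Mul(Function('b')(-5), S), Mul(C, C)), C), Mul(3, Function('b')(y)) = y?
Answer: -2007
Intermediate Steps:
Function('b')(y) = Mul(Rational(1, 3), y)
Function('U')(S, C) = Add(C, Pow(C, 2), Mul(Rational(-5, 3), S)) (Function('U')(S, C) = Add(Add(Mul(Mul(Rational(1, 3), -5), S), Mul(C, C)), C) = Add(Add(Mul(Rational(-5, 3), S), Pow(C, 2)), C) = Add(Add(Pow(C, 2), Mul(Rational(-5, 3), S)), C) = Add(C, Pow(C, 2), Mul(Rational(-5, 3), S)))
Mul(Add(-86, Function('U')(5, 4)), Mul(Mul(-3, 3), -3)) = Mul(Add(-86, Add(4, Pow(4, 2), Mul(Rational(-5, 3), 5))), Mul(Mul(-3, 3), -3)) = Mul(Add(-86, Add(4, 16, Rational(-25, 3))), Mul(-9, -3)) = Mul(Add(-86, Rational(35, 3)), 27) = Mul(Rational(-223, 3), 27) = -2007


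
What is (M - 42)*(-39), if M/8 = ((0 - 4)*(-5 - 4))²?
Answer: -402714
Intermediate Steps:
M = 10368 (M = 8*((0 - 4)*(-5 - 4))² = 8*(-4*(-9))² = 8*36² = 8*1296 = 10368)
(M - 42)*(-39) = (10368 - 42)*(-39) = 10326*(-39) = -402714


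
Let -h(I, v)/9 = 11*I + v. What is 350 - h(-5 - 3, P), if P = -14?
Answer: -568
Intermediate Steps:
h(I, v) = -99*I - 9*v (h(I, v) = -9*(11*I + v) = -9*(v + 11*I) = -99*I - 9*v)
350 - h(-5 - 3, P) = 350 - (-99*(-5 - 3) - 9*(-14)) = 350 - (-99*(-8) + 126) = 350 - (792 + 126) = 350 - 1*918 = 350 - 918 = -568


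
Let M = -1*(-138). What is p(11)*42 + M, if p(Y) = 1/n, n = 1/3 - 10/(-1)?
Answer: 4404/31 ≈ 142.06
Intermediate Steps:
n = 31/3 (n = 1*(⅓) - 10*(-1) = ⅓ + 10 = 31/3 ≈ 10.333)
p(Y) = 3/31 (p(Y) = 1/(31/3) = 3/31)
M = 138
p(11)*42 + M = (3/31)*42 + 138 = 126/31 + 138 = 4404/31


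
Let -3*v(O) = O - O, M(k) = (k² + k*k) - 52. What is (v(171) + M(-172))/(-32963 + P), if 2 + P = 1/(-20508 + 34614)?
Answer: -833890296/465004289 ≈ -1.7933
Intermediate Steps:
M(k) = -52 + 2*k² (M(k) = (k² + k²) - 52 = 2*k² - 52 = -52 + 2*k²)
v(O) = 0 (v(O) = -(O - O)/3 = -⅓*0 = 0)
P = -28211/14106 (P = -2 + 1/(-20508 + 34614) = -2 + 1/14106 = -28211/14106 ≈ -1.9999)
(v(171) + M(-172))/(-32963 + P) = (0 + (-52 + 2*(-172)²))/(-32963 - 28211/14106) = (0 + (-52 + 2*29584))/(-465004289/14106) = (0 + (-52 + 59168))*(-14106/465004289) = (0 + 59116)*(-14106/465004289) = 59116*(-14106/465004289) = -833890296/465004289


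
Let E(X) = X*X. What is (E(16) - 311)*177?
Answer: -9735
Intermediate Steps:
E(X) = X²
(E(16) - 311)*177 = (16² - 311)*177 = (256 - 311)*177 = -55*177 = -9735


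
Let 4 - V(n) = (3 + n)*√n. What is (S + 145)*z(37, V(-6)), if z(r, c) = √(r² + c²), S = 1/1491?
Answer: 216196*√(1331 + 24*I*√6)/1491 ≈ 5291.3 + 116.8*I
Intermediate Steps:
V(n) = 4 - √n*(3 + n) (V(n) = 4 - (3 + n)*√n = 4 - √n*(3 + n))
S = 1/1491 ≈ 0.00067069
z(r, c) = √(c² + r²)
(S + 145)*z(37, V(-6)) = (1/1491 + 145)*√((4 - (-6)^(3/2) - 3*I*√6)² + 37²) = 216196*√((4 - (-6)*I*√6 - 3*I*√6)² + 1369)/1491 = 216196*√((4 + 6*I*√6 - 3*I*√6)² + 1369)/1491 = 216196*√((4 + 3*I*√6)² + 1369)/1491 = 216196*√(1369 + (4 + 3*I*√6)²)/1491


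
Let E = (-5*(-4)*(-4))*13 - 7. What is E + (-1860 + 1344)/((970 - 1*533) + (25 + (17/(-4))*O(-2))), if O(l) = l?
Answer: -986259/941 ≈ -1048.1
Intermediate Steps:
E = -1047 (E = (20*(-4))*13 - 7 = -80*13 - 7 = -1040 - 7 = -1047)
E + (-1860 + 1344)/((970 - 1*533) + (25 + (17/(-4))*O(-2))) = -1047 + (-1860 + 1344)/((970 - 1*533) + (25 + (17/(-4))*(-2))) = -1047 - 516/((970 - 533) + (25 + (17*(-¼))*(-2))) = -1047 - 516/(437 + (25 - 17/4*(-2))) = -1047 - 516/(437 + (25 + 17/2)) = -1047 - 516/(437 + 67/2) = -1047 - 516/941/2 = -1047 - 516*2/941 = -1047 - 1032/941 = -986259/941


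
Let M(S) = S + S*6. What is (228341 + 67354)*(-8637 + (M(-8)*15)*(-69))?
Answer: 14584564485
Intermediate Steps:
M(S) = 7*S (M(S) = S + 6*S = 7*S)
(228341 + 67354)*(-8637 + (M(-8)*15)*(-69)) = (228341 + 67354)*(-8637 + ((7*(-8))*15)*(-69)) = 295695*(-8637 - 56*15*(-69)) = 295695*(-8637 - 840*(-69)) = 295695*(-8637 + 57960) = 295695*49323 = 14584564485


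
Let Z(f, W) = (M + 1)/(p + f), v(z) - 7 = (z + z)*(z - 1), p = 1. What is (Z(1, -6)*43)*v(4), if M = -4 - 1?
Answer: -2666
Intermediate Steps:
M = -5
v(z) = 7 + 2*z*(-1 + z) (v(z) = 7 + (z + z)*(z - 1) = 7 + (2*z)*(-1 + z) = 7 + 2*z*(-1 + z))
Z(f, W) = -4/(1 + f) (Z(f, W) = (-5 + 1)/(1 + f) = -4/(1 + f))
(Z(1, -6)*43)*v(4) = (-4/(1 + 1)*43)*(7 - 2*4 + 2*4**2) = (-4/2*43)*(7 - 8 + 2*16) = (-4*1/2*43)*(7 - 8 + 32) = -2*43*31 = -86*31 = -2666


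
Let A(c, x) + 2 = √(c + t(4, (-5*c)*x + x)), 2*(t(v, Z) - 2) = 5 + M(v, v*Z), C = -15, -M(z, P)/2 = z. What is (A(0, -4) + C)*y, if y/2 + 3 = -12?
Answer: 510 - 15*√2 ≈ 488.79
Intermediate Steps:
M(z, P) = -2*z
y = -30 (y = -6 + 2*(-12) = -6 - 24 = -30)
t(v, Z) = 9/2 - v (t(v, Z) = 2 + (5 - 2*v)/2 = 2 + (5/2 - v) = 9/2 - v)
A(c, x) = -2 + √(½ + c) (A(c, x) = -2 + √(c + (9/2 - 1*4)) = -2 + √(c + (9/2 - 4)) = -2 + √(c + ½) = -2 + √(½ + c))
(A(0, -4) + C)*y = ((-2 + √(2 + 4*0)/2) - 15)*(-30) = ((-2 + √(2 + 0)/2) - 15)*(-30) = ((-2 + √2/2) - 15)*(-30) = (-17 + √2/2)*(-30) = 510 - 15*√2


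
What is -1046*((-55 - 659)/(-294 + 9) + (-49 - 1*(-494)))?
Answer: -44468598/95 ≈ -4.6809e+5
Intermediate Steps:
-1046*((-55 - 659)/(-294 + 9) + (-49 - 1*(-494))) = -1046*(-714/(-285) + (-49 + 494)) = -1046*(-714*(-1/285) + 445) = -1046*(238/95 + 445) = -1046*42513/95 = -44468598/95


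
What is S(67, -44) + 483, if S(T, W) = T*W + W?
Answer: -2509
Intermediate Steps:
S(T, W) = W + T*W
S(67, -44) + 483 = -44*(1 + 67) + 483 = -44*68 + 483 = -2992 + 483 = -2509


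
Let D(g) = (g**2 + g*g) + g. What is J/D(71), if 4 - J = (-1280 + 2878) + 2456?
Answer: -4050/10153 ≈ -0.39890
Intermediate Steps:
J = -4050 (J = 4 - ((-1280 + 2878) + 2456) = 4 - (1598 + 2456) = 4 - 1*4054 = 4 - 4054 = -4050)
D(g) = g + 2*g**2 (D(g) = (g**2 + g**2) + g = 2*g**2 + g = g + 2*g**2)
J/D(71) = -4050*1/(71*(1 + 2*71)) = -4050*1/(71*(1 + 142)) = -4050/(71*143) = -4050/10153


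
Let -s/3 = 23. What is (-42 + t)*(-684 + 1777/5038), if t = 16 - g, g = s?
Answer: -148101245/5038 ≈ -29397.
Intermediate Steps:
s = -69 (s = -3*23 = -69)
g = -69
t = 85 (t = 16 - 1*(-69) = 16 + 69 = 85)
(-42 + t)*(-684 + 1777/5038) = (-42 + 85)*(-684 + 1777/5038) = 43*(-684 + 1777*(1/5038)) = 43*(-684 + 1777/5038) = 43*(-3444215/5038) = -148101245/5038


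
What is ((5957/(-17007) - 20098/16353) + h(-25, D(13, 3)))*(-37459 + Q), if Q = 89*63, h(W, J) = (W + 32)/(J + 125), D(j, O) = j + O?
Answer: 212288003033320/4357142379 ≈ 48722.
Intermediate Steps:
D(j, O) = O + j
h(W, J) = (32 + W)/(125 + J)
Q = 5607
((5957/(-17007) - 20098/16353) + h(-25, D(13, 3)))*(-37459 + Q) = ((5957/(-17007) - 20098/16353) + (32 - 25)/(125 + (3 + 13)))*(-37459 + 5607) = ((5957*(-1/17007) - 20098*1/16353) + 7/(125 + 16))*(-31852) = ((-5957/17007 - 20098/16353) + 7/141)*(-31852) = (-146407169/92705157 + (1/141)*7)*(-31852) = (-146407169/92705157 + 7/141)*(-31852) = -6664824910/4357142379*(-31852) = 212288003033320/4357142379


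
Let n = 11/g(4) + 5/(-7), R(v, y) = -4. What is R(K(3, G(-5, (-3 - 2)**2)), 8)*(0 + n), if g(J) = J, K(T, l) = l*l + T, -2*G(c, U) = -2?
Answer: -57/7 ≈ -8.1429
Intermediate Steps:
G(c, U) = 1 (G(c, U) = -1/2*(-2) = 1)
K(T, l) = T + l**2 (K(T, l) = l**2 + T = T + l**2)
n = 57/28 (n = 11/4 + 5/(-7) = 11*(1/4) + 5*(-1/7) = 11/4 - 5/7 = 57/28 ≈ 2.0357)
R(K(3, G(-5, (-3 - 2)**2)), 8)*(0 + n) = -4*(0 + 57/28) = -4*57/28 = -57/7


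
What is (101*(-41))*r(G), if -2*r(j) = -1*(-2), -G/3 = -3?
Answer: 4141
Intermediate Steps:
G = 9 (G = -3*(-3) = 9)
r(j) = -1 (r(j) = -(-1)*(-2)/2 = -1/2*2 = -1)
(101*(-41))*r(G) = (101*(-41))*(-1) = -4141*(-1) = 4141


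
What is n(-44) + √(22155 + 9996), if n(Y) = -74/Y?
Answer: 37/22 + √32151 ≈ 180.99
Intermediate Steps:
n(-44) + √(22155 + 9996) = -74/(-44) + √(22155 + 9996) = -74*(-1/44) + √32151 = 37/22 + √32151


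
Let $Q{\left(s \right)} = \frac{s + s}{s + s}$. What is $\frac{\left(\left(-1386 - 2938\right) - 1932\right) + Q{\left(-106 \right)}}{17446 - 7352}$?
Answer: $- \frac{6255}{10094} \approx -0.61967$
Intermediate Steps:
$Q{\left(s \right)} = 1$ ($Q{\left(s \right)} = \frac{2 s}{2 s} = 2 s \frac{1}{2 s} = 1$)
$\frac{\left(\left(-1386 - 2938\right) - 1932\right) + Q{\left(-106 \right)}}{17446 - 7352} = \frac{\left(\left(-1386 - 2938\right) - 1932\right) + 1}{17446 - 7352} = \frac{\left(-4324 - 1932\right) + 1}{10094} = \left(-6256 + 1\right) \frac{1}{10094} = \left(-6255\right) \frac{1}{10094} = - \frac{6255}{10094}$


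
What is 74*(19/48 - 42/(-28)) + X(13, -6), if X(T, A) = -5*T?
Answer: 1807/24 ≈ 75.292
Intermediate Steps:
74*(19/48 - 42/(-28)) + X(13, -6) = 74*(19/48 - 42/(-28)) - 5*13 = 74*(19*(1/48) - 42*(-1/28)) - 65 = 74*(19/48 + 3/2) - 65 = 74*(91/48) - 65 = 3367/24 - 65 = 1807/24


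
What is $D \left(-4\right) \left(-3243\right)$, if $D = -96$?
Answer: $-1245312$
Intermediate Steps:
$D \left(-4\right) \left(-3243\right) = \left(-96\right) \left(-4\right) \left(-3243\right) = 384 \left(-3243\right) = -1245312$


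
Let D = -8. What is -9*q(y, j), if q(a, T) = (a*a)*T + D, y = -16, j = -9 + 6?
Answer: 6984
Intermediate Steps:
j = -3
q(a, T) = -8 + T*a² (q(a, T) = (a*a)*T - 8 = a²*T - 8 = T*a² - 8 = -8 + T*a²)
-9*q(y, j) = -9*(-8 - 3*(-16)²) = -9*(-8 - 3*256) = -9*(-8 - 768) = -9*(-776) = 6984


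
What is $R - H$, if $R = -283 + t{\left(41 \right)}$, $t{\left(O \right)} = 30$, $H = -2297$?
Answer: $2044$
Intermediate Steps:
$R = -253$ ($R = -283 + 30 = -253$)
$R - H = -253 - -2297 = -253 + 2297 = 2044$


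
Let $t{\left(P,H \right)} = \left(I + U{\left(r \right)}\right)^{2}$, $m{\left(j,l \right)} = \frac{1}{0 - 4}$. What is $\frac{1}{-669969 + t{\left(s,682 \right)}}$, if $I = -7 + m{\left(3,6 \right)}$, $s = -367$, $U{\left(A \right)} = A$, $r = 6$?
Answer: $- \frac{16}{10719479} \approx -1.4926 \cdot 10^{-6}$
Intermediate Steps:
$m{\left(j,l \right)} = - \frac{1}{4}$ ($m{\left(j,l \right)} = \frac{1}{-4} = - \frac{1}{4}$)
$I = - \frac{29}{4}$ ($I = -7 - \frac{1}{4} = - \frac{29}{4} \approx -7.25$)
$t{\left(P,H \right)} = \frac{25}{16}$ ($t{\left(P,H \right)} = \left(- \frac{29}{4} + 6\right)^{2} = \left(- \frac{5}{4}\right)^{2} = \frac{25}{16}$)
$\frac{1}{-669969 + t{\left(s,682 \right)}} = \frac{1}{-669969 + \frac{25}{16}} = \frac{1}{- \frac{10719479}{16}} = - \frac{16}{10719479}$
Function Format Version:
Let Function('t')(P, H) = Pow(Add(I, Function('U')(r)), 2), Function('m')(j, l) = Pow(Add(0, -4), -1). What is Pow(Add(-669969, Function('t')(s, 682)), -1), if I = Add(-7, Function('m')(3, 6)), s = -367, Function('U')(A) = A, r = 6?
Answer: Rational(-16, 10719479) ≈ -1.4926e-6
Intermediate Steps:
Function('m')(j, l) = Rational(-1, 4) (Function('m')(j, l) = Pow(-4, -1) = Rational(-1, 4))
I = Rational(-29, 4) (I = Add(-7, Rational(-1, 4)) = Rational(-29, 4) ≈ -7.2500)
Function('t')(P, H) = Rational(25, 16) (Function('t')(P, H) = Pow(Add(Rational(-29, 4), 6), 2) = Pow(Rational(-5, 4), 2) = Rational(25, 16))
Pow(Add(-669969, Function('t')(s, 682)), -1) = Pow(Add(-669969, Rational(25, 16)), -1) = Pow(Rational(-10719479, 16), -1) = Rational(-16, 10719479)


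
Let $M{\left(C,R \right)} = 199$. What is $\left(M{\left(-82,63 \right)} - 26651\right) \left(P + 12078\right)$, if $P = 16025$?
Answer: $-743380556$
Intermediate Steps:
$\left(M{\left(-82,63 \right)} - 26651\right) \left(P + 12078\right) = \left(199 - 26651\right) \left(16025 + 12078\right) = \left(-26452\right) 28103 = -743380556$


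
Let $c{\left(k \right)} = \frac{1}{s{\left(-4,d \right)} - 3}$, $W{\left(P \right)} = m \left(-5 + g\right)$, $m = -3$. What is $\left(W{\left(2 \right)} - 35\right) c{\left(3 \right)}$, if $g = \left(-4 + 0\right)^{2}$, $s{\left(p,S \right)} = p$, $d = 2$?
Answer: $\frac{68}{7} \approx 9.7143$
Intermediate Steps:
$g = 16$ ($g = \left(-4\right)^{2} = 16$)
$W{\left(P \right)} = -33$ ($W{\left(P \right)} = - 3 \left(-5 + 16\right) = \left(-3\right) 11 = -33$)
$c{\left(k \right)} = - \frac{1}{7}$ ($c{\left(k \right)} = \frac{1}{-4 - 3} = \frac{1}{-7} = - \frac{1}{7}$)
$\left(W{\left(2 \right)} - 35\right) c{\left(3 \right)} = \left(-33 - 35\right) \left(- \frac{1}{7}\right) = \left(-68\right) \left(- \frac{1}{7}\right) = \frac{68}{7}$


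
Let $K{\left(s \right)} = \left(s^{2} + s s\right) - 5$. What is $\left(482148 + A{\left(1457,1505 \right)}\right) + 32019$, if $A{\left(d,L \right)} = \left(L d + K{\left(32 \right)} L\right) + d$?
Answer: $5783124$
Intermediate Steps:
$K{\left(s \right)} = -5 + 2 s^{2}$ ($K{\left(s \right)} = \left(s^{2} + s^{2}\right) - 5 = 2 s^{2} - 5 = -5 + 2 s^{2}$)
$A{\left(d,L \right)} = d + 2043 L + L d$ ($A{\left(d,L \right)} = \left(L d + \left(-5 + 2 \cdot 32^{2}\right) L\right) + d = \left(L d + \left(-5 + 2 \cdot 1024\right) L\right) + d = \left(L d + \left(-5 + 2048\right) L\right) + d = \left(L d + 2043 L\right) + d = \left(2043 L + L d\right) + d = d + 2043 L + L d$)
$\left(482148 + A{\left(1457,1505 \right)}\right) + 32019 = \left(482148 + \left(1457 + 2043 \cdot 1505 + 1505 \cdot 1457\right)\right) + 32019 = \left(482148 + \left(1457 + 3074715 + 2192785\right)\right) + 32019 = \left(482148 + 5268957\right) + 32019 = 5751105 + 32019 = 5783124$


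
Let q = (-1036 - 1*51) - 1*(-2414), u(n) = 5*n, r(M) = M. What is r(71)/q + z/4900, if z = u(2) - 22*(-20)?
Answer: 18901/130046 ≈ 0.14534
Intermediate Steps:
q = 1327 (q = (-1036 - 51) + 2414 = -1087 + 2414 = 1327)
z = 450 (z = 5*2 - 22*(-20) = 10 + 440 = 450)
r(71)/q + z/4900 = 71/1327 + 450/4900 = 71*(1/1327) + 450*(1/4900) = 71/1327 + 9/98 = 18901/130046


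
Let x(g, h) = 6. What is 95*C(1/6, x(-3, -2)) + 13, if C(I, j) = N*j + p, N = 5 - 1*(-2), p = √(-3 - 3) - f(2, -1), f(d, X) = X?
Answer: 4098 + 95*I*√6 ≈ 4098.0 + 232.7*I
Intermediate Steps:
p = 1 + I*√6 (p = √(-3 - 3) - 1*(-1) = √(-6) + 1 = I*√6 + 1 = 1 + I*√6 ≈ 1.0 + 2.4495*I)
N = 7 (N = 5 + 2 = 7)
C(I, j) = 1 + 7*j + I*√6 (C(I, j) = 7*j + (1 + I*√6) = 1 + 7*j + I*√6)
95*C(1/6, x(-3, -2)) + 13 = 95*(1 + 7*6 + I*√6) + 13 = 95*(1 + 42 + I*√6) + 13 = 95*(43 + I*√6) + 13 = (4085 + 95*I*√6) + 13 = 4098 + 95*I*√6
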